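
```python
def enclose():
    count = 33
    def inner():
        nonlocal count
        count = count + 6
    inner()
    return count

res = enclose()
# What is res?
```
39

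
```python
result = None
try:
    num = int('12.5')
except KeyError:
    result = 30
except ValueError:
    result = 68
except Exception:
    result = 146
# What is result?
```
68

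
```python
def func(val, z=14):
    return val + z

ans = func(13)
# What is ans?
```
27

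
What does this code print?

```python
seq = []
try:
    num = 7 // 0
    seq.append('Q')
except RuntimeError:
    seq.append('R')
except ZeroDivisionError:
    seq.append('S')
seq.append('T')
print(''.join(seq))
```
ST

ZeroDivisionError is caught by its specific handler, not RuntimeError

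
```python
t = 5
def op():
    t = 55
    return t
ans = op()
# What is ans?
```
55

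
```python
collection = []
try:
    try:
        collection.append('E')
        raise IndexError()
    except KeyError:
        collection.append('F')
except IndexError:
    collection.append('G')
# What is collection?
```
['E', 'G']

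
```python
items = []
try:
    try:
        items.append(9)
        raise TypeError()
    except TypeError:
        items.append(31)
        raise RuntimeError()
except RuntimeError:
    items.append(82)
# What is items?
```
[9, 31, 82]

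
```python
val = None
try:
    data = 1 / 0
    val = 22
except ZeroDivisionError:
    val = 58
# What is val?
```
58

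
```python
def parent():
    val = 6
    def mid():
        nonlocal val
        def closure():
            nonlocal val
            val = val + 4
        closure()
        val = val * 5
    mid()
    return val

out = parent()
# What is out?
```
50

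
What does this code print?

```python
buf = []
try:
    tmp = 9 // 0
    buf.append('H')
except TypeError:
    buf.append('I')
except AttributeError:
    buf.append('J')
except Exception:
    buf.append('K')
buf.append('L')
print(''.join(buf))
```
KL

ZeroDivisionError not specifically caught, falls to Exception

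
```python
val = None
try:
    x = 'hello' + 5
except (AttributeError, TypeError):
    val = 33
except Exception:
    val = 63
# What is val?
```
33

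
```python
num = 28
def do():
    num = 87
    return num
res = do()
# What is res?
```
87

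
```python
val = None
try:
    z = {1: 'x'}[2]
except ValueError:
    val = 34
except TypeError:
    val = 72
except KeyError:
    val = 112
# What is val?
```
112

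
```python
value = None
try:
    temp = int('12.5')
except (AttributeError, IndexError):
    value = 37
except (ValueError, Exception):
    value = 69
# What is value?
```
69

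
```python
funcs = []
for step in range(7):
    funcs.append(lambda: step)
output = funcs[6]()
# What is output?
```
6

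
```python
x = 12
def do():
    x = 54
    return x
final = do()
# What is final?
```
54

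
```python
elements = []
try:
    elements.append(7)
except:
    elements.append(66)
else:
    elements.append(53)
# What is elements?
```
[7, 53]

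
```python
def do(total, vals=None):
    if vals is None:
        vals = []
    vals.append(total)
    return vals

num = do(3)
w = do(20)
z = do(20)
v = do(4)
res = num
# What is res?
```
[3]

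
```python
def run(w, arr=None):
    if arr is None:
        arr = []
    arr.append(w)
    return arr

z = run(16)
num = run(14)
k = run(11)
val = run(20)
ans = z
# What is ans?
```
[16]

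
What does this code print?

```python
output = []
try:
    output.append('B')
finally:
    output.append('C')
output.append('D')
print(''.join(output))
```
BCD

try/finally without except, no exception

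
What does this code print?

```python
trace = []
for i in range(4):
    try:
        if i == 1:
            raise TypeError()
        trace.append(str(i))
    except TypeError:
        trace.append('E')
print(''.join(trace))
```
0E23

Exception on i=1 caught, loop continues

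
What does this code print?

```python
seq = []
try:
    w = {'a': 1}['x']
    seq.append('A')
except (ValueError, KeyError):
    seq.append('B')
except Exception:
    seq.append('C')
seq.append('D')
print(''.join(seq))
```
BD

KeyError matches tuple containing it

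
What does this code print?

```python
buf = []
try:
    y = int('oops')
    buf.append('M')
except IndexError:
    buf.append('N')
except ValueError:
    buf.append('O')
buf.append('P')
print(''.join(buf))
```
OP

ValueError is caught by its specific handler, not IndexError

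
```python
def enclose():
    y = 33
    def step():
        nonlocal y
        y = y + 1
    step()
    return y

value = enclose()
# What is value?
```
34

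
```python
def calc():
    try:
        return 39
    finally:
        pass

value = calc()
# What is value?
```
39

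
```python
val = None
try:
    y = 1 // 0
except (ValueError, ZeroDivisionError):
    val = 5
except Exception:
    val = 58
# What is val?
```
5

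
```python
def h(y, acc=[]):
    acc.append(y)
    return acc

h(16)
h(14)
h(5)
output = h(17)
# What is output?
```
[16, 14, 5, 17]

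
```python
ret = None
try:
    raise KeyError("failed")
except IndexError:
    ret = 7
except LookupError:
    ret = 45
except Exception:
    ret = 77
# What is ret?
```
45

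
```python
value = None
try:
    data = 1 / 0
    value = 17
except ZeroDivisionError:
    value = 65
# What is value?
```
65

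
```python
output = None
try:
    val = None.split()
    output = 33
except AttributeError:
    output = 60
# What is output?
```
60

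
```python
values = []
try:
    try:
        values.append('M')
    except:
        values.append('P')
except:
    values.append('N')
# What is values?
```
['M']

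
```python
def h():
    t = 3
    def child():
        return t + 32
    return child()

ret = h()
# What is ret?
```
35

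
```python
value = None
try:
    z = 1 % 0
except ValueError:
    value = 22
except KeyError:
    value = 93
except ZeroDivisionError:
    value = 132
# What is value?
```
132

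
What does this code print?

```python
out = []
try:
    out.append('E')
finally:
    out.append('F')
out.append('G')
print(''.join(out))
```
EFG

try/finally without except, no exception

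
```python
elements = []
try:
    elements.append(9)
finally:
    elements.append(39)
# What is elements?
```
[9, 39]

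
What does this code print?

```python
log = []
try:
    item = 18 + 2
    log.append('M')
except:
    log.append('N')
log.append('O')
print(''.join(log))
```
MO

No exception, try block completes normally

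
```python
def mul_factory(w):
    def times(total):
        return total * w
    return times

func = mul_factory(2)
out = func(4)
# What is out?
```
8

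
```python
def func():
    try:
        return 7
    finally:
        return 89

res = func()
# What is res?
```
89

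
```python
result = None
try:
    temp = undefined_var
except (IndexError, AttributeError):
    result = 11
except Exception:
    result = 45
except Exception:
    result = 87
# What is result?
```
45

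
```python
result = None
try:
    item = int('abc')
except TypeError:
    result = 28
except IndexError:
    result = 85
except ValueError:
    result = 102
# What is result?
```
102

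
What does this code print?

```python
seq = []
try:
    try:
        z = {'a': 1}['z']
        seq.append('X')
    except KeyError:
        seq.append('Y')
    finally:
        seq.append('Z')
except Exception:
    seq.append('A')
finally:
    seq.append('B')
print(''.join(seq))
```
YZB

Both finally blocks run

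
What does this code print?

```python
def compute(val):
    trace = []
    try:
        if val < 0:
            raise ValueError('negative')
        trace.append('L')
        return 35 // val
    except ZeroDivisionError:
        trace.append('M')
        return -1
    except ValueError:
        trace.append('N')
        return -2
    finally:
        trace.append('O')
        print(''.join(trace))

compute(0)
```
LMO

val=0 causes ZeroDivisionError, caught, finally prints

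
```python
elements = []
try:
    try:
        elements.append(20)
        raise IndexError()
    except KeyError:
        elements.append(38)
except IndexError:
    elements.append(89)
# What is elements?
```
[20, 89]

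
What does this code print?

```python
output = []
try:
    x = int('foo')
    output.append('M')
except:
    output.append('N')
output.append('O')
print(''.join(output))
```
NO

Exception raised in try, caught by bare except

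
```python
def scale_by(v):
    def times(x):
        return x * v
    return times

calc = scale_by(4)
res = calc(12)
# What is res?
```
48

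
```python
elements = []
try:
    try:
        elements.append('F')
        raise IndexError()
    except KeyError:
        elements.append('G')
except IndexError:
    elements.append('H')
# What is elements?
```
['F', 'H']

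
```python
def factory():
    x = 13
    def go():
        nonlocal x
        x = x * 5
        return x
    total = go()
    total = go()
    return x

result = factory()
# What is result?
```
325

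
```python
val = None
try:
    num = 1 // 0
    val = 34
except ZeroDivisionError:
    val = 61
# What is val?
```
61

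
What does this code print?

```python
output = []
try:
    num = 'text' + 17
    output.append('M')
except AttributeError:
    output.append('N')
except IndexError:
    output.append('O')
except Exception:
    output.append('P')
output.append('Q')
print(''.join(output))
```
PQ

TypeError not specifically caught, falls to Exception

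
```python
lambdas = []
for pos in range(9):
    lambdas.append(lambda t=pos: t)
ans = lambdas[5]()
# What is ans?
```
5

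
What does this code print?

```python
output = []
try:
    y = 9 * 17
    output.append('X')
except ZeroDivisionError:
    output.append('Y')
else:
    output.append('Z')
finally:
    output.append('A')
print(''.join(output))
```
XZA

else runs before finally when no exception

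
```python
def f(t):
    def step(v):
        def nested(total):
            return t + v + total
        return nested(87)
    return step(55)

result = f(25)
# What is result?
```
167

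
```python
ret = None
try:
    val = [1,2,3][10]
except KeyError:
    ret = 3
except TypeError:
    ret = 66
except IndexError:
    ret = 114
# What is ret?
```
114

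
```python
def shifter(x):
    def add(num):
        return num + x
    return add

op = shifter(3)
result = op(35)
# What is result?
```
38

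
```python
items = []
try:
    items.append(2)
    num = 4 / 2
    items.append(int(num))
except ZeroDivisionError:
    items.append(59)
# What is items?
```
[2, 2]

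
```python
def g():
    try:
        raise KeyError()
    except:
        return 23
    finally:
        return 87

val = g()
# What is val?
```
87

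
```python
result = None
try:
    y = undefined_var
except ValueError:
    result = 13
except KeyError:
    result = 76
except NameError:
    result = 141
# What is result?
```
141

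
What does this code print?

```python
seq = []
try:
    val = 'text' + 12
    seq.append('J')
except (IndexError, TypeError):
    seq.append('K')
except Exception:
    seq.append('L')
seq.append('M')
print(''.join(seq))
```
KM

TypeError matches tuple containing it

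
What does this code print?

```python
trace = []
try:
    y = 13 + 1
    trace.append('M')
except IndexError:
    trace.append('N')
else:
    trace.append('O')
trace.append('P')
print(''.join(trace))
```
MOP

else block runs when no exception occurs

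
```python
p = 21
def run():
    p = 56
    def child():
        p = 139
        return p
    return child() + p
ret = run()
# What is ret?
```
195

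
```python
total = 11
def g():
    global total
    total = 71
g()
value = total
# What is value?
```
71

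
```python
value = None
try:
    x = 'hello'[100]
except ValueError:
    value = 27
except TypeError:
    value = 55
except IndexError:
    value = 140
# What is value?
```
140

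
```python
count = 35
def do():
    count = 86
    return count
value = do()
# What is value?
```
86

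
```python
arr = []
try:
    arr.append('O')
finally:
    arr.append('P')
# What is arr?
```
['O', 'P']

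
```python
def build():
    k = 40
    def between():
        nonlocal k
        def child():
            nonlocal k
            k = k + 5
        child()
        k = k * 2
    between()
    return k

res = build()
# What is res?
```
90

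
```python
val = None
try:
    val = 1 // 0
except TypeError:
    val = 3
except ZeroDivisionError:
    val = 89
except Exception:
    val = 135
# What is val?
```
89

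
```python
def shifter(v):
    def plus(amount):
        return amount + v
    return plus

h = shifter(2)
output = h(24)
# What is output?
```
26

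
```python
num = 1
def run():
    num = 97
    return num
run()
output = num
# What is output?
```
1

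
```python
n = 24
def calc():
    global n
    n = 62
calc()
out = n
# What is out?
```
62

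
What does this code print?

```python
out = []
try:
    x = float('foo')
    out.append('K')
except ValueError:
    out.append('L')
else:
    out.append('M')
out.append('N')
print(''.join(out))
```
LN

else block skipped when exception is caught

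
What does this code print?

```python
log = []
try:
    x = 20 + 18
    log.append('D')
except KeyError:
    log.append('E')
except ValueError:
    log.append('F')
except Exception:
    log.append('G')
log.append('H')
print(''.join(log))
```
DH

No exception, try block completes normally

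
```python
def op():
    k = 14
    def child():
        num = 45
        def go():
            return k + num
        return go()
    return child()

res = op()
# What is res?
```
59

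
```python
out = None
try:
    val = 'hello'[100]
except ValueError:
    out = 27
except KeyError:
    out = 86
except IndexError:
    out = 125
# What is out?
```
125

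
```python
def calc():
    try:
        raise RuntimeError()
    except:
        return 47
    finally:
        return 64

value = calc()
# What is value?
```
64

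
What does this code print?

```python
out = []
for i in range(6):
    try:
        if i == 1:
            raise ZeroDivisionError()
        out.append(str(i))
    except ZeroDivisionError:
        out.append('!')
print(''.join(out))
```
0!2345

Exception on i=1 caught, loop continues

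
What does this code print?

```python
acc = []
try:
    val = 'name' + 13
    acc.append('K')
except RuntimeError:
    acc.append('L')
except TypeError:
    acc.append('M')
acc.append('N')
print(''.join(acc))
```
MN

TypeError is caught by its specific handler, not RuntimeError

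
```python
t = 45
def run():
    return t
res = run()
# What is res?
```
45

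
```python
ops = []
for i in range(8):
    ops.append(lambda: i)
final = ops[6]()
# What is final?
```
7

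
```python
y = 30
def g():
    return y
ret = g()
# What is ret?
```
30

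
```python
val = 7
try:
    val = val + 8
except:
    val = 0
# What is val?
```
15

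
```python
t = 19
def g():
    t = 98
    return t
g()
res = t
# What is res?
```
19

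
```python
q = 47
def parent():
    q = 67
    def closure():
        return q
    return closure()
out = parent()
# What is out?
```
67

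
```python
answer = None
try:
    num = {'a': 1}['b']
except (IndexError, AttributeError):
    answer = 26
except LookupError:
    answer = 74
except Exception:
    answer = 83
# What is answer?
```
74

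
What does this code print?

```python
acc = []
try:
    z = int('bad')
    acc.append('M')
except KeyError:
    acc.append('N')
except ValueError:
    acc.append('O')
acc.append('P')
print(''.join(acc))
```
OP

ValueError is caught by its specific handler, not KeyError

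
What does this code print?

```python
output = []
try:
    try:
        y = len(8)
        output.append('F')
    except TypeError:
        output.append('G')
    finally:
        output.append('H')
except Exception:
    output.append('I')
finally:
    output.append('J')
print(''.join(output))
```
GHJ

Both finally blocks run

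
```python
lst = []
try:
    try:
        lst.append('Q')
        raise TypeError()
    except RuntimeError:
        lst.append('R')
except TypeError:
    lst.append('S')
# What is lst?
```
['Q', 'S']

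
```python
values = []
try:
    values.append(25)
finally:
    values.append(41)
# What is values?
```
[25, 41]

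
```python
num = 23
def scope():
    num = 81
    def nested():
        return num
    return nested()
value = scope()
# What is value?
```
81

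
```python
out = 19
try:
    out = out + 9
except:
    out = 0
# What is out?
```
28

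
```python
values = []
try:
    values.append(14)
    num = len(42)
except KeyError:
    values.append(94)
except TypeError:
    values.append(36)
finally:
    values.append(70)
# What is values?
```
[14, 36, 70]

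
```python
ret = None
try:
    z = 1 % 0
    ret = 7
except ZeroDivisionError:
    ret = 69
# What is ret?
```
69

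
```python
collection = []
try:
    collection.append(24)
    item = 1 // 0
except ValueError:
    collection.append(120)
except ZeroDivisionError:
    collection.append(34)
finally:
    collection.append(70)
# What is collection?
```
[24, 34, 70]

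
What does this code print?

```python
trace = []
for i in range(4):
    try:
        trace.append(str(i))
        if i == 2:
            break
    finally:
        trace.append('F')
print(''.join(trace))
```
0F1F2F

finally runs even when breaking out of loop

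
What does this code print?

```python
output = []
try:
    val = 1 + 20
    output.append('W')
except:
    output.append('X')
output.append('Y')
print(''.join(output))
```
WY

No exception, try block completes normally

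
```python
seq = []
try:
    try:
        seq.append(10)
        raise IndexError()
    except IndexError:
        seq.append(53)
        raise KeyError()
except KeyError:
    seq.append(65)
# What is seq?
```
[10, 53, 65]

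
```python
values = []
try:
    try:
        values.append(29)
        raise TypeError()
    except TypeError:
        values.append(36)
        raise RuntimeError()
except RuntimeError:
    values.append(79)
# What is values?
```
[29, 36, 79]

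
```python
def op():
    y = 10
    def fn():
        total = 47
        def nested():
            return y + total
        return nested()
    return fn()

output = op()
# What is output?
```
57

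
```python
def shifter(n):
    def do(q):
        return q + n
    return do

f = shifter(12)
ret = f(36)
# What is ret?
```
48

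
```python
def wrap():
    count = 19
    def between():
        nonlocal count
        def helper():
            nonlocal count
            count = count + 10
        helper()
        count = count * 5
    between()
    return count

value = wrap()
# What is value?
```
145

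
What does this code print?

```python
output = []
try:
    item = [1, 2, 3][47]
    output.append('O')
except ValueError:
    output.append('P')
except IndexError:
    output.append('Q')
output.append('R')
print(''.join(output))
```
QR

IndexError is caught by its specific handler, not ValueError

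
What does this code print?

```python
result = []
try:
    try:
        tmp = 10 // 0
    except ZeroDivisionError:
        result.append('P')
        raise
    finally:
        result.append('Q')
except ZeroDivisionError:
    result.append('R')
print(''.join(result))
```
PQR

finally runs before re-raised exception propagates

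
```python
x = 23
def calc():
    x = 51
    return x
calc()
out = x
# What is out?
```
23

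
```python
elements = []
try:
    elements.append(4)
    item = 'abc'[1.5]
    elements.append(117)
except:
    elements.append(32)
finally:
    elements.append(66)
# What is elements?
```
[4, 32, 66]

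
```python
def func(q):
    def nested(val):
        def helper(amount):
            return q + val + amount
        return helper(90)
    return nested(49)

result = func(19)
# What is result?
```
158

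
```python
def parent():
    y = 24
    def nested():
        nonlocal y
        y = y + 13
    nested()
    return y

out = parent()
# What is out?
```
37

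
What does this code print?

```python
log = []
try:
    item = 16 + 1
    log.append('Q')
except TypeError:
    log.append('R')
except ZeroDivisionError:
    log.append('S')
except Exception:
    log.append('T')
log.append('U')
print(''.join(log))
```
QU

No exception, try block completes normally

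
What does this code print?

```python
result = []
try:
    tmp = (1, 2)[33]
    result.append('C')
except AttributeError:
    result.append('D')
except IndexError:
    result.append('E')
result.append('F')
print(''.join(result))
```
EF

IndexError is caught by its specific handler, not AttributeError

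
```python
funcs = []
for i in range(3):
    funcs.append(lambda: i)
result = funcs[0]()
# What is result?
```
2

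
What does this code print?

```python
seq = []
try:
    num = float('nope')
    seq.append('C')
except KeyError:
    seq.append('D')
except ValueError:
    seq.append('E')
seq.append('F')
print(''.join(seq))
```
EF

ValueError is caught by its specific handler, not KeyError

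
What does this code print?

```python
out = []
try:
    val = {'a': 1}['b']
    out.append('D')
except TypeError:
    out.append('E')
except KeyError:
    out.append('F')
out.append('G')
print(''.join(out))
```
FG

KeyError is caught by its specific handler, not TypeError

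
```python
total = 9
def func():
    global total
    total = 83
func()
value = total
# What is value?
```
83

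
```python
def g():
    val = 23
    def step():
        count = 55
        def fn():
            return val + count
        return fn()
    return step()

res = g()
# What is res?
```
78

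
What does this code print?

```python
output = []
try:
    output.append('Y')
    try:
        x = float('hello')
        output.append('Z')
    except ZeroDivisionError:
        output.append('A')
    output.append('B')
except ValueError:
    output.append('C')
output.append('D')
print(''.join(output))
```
YCD

Inner handler doesn't match, propagates to outer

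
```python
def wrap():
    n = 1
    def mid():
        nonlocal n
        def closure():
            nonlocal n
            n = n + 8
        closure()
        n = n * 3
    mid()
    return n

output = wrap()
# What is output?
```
27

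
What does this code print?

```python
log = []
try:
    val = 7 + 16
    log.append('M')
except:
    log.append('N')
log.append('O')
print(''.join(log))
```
MO

No exception, try block completes normally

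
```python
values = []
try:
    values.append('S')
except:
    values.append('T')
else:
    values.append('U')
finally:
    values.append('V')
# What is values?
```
['S', 'U', 'V']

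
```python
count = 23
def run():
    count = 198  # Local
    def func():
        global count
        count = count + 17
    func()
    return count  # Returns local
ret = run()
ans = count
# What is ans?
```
40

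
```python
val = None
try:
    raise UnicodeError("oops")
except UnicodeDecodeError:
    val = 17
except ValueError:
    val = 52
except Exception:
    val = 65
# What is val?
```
52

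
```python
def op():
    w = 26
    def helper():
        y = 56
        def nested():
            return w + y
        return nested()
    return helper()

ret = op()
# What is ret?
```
82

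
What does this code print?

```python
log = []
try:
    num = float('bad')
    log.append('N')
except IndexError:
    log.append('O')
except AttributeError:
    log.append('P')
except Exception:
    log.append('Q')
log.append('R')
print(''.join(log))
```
QR

ValueError not specifically caught, falls to Exception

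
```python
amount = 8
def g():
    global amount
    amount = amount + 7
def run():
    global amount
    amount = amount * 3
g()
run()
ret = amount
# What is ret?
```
45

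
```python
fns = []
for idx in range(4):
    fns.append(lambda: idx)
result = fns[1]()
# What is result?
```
3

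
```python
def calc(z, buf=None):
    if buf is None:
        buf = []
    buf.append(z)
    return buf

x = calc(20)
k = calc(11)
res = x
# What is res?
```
[20]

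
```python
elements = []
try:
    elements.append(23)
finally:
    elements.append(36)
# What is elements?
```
[23, 36]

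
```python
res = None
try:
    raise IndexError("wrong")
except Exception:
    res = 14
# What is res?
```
14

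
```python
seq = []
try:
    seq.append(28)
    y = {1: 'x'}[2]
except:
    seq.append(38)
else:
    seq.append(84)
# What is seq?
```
[28, 38]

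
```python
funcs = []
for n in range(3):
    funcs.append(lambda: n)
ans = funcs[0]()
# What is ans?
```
2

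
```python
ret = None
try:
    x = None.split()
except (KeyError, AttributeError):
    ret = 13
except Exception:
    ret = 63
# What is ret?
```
13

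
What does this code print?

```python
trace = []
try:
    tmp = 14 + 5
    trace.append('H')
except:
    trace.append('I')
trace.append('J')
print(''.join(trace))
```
HJ

No exception, try block completes normally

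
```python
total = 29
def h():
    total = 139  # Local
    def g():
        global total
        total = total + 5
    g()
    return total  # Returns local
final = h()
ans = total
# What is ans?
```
34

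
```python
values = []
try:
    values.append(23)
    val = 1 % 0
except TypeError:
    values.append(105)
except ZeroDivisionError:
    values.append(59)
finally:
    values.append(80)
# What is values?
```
[23, 59, 80]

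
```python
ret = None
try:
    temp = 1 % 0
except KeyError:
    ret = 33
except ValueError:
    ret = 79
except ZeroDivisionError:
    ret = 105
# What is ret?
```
105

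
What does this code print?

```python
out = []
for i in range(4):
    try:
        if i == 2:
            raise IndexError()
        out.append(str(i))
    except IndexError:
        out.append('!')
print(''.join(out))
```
01!3

Exception on i=2 caught, loop continues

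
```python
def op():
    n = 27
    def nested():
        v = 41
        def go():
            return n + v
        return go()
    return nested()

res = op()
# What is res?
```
68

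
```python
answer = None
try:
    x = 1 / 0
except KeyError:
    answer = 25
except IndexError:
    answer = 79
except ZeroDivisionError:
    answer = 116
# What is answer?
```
116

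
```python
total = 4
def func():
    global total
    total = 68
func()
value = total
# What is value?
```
68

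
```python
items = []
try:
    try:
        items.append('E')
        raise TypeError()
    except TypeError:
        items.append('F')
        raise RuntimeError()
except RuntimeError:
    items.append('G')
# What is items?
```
['E', 'F', 'G']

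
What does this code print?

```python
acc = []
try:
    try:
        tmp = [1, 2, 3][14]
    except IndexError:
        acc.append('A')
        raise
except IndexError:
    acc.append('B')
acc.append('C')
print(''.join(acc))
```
ABC

raise without argument re-raises current exception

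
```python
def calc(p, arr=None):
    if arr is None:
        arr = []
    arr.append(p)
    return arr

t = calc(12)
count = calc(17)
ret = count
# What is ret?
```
[17]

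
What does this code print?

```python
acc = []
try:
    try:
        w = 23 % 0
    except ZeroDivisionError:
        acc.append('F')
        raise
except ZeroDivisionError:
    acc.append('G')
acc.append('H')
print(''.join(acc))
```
FGH

raise without argument re-raises current exception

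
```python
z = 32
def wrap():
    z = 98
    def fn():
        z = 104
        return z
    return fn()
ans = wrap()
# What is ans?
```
104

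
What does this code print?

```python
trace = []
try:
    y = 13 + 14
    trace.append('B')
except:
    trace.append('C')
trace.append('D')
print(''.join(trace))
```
BD

No exception, try block completes normally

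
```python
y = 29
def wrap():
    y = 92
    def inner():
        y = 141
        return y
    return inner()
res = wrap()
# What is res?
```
141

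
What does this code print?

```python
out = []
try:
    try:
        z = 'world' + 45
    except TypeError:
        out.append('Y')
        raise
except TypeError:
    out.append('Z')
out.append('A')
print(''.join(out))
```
YZA

raise without argument re-raises current exception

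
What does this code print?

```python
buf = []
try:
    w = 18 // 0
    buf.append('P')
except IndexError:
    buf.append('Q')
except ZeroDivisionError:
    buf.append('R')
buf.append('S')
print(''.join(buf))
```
RS

ZeroDivisionError is caught by its specific handler, not IndexError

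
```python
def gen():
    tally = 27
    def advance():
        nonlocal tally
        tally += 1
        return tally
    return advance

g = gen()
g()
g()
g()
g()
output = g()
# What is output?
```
32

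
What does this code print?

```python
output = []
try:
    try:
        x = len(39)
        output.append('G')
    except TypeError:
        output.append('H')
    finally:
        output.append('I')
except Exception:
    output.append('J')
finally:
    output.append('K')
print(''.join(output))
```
HIK

Both finally blocks run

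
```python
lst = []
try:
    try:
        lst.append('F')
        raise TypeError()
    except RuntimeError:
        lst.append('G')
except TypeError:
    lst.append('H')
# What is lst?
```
['F', 'H']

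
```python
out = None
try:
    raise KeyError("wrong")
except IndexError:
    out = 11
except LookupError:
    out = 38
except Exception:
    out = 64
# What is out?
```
38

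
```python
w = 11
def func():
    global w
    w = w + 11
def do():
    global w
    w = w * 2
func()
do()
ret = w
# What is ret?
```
44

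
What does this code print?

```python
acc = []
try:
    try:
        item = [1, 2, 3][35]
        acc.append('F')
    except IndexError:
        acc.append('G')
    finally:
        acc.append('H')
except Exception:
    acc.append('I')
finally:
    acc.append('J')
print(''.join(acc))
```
GHJ

Both finally blocks run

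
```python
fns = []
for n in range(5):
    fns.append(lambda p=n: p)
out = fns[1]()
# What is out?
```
1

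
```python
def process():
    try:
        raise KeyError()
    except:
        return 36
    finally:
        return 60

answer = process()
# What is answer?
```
60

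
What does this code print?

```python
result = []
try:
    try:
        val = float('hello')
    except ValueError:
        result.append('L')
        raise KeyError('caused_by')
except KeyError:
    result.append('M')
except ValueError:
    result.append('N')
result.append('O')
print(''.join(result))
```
LMO

KeyError raised and caught, original ValueError not re-raised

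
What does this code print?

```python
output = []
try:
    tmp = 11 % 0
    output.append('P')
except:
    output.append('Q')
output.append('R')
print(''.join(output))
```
QR

Exception raised in try, caught by bare except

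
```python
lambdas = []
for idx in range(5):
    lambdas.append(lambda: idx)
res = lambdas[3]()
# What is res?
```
4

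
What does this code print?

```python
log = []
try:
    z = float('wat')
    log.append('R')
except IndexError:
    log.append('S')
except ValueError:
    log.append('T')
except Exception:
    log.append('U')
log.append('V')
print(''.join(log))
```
TV

ValueError matches before generic Exception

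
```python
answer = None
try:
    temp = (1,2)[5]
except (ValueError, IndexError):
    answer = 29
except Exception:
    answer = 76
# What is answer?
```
29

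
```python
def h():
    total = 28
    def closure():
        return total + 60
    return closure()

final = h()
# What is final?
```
88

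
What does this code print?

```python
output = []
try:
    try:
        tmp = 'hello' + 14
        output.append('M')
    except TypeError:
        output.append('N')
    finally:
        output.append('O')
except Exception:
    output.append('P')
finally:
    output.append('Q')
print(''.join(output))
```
NOQ

Both finally blocks run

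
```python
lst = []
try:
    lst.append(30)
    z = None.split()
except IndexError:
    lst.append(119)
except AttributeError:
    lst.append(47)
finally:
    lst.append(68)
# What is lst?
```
[30, 47, 68]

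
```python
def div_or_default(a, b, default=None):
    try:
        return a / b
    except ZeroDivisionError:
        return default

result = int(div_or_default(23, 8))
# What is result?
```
2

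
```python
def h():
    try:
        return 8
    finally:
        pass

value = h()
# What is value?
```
8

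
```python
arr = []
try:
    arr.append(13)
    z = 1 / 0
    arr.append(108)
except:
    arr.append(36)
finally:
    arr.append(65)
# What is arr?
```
[13, 36, 65]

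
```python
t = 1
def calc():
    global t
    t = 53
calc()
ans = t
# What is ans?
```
53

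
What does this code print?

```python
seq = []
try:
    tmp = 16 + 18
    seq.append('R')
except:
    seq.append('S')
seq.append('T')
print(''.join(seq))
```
RT

No exception, try block completes normally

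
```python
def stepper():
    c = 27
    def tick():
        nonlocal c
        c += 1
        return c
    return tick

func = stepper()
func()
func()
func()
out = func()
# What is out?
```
31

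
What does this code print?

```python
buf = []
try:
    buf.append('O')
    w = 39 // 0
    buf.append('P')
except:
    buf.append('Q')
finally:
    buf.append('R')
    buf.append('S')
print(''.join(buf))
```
OQRS

Code before exception runs, then except, then all of finally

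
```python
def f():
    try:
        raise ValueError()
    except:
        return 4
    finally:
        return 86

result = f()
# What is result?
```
86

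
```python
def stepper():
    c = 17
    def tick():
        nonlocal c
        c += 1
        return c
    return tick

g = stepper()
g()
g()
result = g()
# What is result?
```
20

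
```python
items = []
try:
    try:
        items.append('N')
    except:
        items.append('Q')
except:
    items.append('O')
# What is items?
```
['N']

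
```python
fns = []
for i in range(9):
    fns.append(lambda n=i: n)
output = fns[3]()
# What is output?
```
3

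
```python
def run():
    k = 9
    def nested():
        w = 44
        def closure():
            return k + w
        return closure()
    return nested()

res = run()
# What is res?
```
53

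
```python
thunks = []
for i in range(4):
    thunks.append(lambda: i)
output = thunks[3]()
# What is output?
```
3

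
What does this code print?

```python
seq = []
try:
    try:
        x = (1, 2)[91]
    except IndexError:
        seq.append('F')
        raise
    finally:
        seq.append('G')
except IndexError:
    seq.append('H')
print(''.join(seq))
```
FGH

finally runs before re-raised exception propagates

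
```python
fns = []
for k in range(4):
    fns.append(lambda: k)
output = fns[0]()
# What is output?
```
3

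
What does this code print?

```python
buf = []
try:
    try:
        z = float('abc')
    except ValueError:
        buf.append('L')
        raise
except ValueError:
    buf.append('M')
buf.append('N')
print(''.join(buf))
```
LMN

raise without argument re-raises current exception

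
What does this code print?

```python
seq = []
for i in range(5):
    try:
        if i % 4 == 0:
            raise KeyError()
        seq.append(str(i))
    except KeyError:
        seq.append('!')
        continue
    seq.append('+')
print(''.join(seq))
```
!1+2+3+!

continue in except skips rest of loop body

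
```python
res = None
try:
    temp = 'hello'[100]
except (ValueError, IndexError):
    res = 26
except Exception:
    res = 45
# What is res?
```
26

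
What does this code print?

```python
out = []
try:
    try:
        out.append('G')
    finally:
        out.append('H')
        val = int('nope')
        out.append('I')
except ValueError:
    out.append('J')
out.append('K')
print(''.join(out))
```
GHJK

Exception in inner finally caught by outer except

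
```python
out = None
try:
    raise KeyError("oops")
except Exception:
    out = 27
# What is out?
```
27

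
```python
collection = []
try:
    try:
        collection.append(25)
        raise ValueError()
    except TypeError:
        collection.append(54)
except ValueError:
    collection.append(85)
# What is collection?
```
[25, 85]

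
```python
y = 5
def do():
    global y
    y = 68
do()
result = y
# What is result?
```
68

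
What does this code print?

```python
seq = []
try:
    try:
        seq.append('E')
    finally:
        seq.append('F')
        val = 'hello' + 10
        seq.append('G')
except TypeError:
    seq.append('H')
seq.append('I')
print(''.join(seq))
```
EFHI

Exception in inner finally caught by outer except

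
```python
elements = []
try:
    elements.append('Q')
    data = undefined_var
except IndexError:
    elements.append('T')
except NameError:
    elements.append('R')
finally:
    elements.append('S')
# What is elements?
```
['Q', 'R', 'S']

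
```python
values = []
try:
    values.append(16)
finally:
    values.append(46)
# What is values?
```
[16, 46]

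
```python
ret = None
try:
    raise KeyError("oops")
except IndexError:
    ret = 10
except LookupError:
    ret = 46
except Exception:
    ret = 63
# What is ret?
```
46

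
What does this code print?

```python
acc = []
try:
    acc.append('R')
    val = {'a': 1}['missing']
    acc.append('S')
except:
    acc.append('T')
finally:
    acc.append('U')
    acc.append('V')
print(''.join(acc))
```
RTUV

Code before exception runs, then except, then all of finally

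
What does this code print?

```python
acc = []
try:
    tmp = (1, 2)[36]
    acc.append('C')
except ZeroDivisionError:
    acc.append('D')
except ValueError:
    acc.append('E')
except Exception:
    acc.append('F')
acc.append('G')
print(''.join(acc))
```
FG

IndexError not specifically caught, falls to Exception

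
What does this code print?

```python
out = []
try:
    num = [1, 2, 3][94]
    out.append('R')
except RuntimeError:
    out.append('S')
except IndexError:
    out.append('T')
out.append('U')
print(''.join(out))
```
TU

IndexError is caught by its specific handler, not RuntimeError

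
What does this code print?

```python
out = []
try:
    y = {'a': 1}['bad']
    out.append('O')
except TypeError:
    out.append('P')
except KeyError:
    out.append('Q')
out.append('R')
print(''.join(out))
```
QR

KeyError is caught by its specific handler, not TypeError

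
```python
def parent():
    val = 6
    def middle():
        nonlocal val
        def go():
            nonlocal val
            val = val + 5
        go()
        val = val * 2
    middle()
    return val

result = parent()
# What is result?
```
22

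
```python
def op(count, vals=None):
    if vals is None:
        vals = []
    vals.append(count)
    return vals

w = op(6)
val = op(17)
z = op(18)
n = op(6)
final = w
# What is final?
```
[6]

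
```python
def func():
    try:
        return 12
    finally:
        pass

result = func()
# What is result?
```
12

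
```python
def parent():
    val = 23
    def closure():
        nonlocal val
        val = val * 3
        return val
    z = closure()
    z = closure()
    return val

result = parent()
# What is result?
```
207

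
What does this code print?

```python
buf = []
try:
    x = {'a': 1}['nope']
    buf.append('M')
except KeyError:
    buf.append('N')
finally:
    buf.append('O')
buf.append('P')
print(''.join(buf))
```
NOP

finally always runs, even after exception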